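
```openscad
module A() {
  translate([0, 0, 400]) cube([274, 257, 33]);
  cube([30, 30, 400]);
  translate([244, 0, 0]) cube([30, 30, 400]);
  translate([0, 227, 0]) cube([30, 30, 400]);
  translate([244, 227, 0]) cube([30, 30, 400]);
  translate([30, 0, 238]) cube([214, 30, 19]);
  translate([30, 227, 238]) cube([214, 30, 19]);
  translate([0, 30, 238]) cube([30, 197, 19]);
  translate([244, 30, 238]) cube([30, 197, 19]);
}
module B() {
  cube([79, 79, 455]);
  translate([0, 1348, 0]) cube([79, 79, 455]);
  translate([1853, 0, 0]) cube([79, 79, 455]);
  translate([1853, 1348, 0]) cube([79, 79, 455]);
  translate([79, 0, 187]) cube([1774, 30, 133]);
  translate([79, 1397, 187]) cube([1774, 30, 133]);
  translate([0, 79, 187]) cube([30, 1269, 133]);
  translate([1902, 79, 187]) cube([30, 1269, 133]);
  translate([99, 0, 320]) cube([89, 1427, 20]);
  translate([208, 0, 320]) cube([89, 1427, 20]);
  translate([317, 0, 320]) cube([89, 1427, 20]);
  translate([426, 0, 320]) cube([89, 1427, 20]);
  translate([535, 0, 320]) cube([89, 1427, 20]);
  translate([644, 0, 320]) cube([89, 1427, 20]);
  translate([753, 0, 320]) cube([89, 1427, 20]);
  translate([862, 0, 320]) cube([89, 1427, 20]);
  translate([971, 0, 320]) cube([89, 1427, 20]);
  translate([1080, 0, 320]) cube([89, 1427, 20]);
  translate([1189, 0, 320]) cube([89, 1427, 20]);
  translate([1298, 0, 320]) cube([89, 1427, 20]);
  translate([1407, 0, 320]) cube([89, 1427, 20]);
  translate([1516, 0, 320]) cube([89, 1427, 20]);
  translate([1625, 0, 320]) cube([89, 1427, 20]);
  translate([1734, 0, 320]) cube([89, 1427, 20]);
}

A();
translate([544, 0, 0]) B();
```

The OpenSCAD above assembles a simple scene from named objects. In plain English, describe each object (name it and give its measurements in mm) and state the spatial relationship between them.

A is a simple wooden stool: a rectangular seat 274 mm (x) by 257 mm (y), 33 mm thick, top face at z = 433 mm, on four square legs, each 30×30 mm in cross-section. The legs rest on z = 0, each flush with a corner of the seat. Four stretchers, 30 mm wide and 19 mm tall, connect adjacent legs with their undersides at z = 238 mm, each running between the inner faces of the legs it joins and aligned with the legs' outer faces on the other axis.

B is a bed frame 1932 mm long (x) by 1427 mm wide (y). Four 79×79 mm corner posts, 455 mm tall, at the corners of the footprint. Four rails of 30 mm thickness and 133 mm height run between adjacent posts with their undersides at z = 187 mm, their outer faces flush with the outside of the frame (the two x-running rails run between the posts' inner faces; the two y-running rails run between the posts' inner faces). 16 slats, each 89 mm wide (x) and 20 mm thick, lie across the top of the two x-running rails, running the full 1427 mm width of the frame in y; the slats are evenly spaced along x between the inner faces of the end posts with equal gaps (rounded down to the nearest mm) at the −x end and between each pair — any rounding remainder accumulates at the +x end.

The bed frame is on the floor beside the stool on its +x side.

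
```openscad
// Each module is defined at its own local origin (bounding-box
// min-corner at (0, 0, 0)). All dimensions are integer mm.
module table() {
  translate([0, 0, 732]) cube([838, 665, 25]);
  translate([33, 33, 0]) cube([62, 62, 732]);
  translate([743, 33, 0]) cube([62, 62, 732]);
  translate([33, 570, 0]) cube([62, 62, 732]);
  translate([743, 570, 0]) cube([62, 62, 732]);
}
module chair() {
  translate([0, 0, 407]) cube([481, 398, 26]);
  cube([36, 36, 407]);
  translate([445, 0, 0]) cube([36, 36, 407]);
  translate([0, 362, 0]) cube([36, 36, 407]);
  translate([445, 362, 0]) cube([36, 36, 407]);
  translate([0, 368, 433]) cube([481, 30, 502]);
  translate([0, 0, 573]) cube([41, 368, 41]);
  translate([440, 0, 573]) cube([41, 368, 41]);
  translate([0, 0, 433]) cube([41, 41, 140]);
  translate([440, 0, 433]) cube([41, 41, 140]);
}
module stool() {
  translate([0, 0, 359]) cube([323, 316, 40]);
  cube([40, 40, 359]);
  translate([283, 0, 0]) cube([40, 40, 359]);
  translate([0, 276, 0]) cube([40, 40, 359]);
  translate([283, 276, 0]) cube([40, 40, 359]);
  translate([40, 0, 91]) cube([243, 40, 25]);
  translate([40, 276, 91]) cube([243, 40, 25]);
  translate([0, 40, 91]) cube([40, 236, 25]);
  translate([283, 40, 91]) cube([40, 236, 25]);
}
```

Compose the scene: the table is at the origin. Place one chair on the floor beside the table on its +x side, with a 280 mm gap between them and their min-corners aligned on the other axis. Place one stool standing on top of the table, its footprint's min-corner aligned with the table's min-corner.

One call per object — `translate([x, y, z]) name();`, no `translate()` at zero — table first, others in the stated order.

table();
translate([1118, 0, 0]) chair();
translate([0, 0, 757]) stool();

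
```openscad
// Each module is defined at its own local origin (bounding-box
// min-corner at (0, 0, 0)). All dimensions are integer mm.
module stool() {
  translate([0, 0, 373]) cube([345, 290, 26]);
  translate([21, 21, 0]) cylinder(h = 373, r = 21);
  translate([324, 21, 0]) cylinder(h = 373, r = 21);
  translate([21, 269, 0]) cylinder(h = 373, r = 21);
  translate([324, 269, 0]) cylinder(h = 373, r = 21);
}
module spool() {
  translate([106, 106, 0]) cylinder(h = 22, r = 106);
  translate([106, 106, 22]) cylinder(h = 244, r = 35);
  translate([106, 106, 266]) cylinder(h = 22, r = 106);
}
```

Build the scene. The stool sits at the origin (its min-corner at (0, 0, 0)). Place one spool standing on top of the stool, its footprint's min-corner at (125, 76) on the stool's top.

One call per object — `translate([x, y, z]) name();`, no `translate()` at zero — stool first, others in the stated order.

stool();
translate([125, 76, 399]) spool();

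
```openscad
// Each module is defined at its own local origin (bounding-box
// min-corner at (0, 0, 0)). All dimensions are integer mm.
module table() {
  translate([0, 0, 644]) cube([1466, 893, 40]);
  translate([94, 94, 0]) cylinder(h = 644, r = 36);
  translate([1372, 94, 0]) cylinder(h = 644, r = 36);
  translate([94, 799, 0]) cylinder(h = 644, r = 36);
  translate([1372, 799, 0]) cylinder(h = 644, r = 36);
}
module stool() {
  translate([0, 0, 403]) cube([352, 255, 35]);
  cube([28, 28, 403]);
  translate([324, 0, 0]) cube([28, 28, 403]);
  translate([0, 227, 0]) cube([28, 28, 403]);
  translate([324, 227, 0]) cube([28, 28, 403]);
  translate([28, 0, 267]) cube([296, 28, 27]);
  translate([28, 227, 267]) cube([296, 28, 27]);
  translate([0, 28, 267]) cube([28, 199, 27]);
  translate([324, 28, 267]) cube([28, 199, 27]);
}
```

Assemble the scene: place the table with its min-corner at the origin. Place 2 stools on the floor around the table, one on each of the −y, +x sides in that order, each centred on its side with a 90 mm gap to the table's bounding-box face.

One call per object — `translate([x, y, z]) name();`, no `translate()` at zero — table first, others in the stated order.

table();
translate([557, -345, 0]) stool();
translate([1556, 319, 0]) stool();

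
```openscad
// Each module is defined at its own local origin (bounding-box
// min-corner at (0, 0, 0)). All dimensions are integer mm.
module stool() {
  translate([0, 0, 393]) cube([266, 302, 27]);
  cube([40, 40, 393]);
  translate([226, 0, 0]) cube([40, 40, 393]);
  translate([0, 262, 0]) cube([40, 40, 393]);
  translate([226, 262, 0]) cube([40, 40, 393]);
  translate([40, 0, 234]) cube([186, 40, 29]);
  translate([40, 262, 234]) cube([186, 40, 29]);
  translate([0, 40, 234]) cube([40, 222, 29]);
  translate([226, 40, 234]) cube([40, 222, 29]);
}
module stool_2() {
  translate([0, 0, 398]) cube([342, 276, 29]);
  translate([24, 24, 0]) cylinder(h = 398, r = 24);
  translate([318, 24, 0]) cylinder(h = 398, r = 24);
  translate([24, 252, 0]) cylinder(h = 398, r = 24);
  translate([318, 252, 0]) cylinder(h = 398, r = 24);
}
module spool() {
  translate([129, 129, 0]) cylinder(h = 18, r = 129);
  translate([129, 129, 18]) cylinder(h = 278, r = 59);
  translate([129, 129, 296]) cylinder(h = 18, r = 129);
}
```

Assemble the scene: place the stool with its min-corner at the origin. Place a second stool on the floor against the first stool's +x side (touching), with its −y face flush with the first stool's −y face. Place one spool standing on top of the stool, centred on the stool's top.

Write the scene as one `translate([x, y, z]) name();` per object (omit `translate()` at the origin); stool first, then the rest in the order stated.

stool();
translate([266, 0, 0]) stool_2();
translate([4, 22, 420]) spool();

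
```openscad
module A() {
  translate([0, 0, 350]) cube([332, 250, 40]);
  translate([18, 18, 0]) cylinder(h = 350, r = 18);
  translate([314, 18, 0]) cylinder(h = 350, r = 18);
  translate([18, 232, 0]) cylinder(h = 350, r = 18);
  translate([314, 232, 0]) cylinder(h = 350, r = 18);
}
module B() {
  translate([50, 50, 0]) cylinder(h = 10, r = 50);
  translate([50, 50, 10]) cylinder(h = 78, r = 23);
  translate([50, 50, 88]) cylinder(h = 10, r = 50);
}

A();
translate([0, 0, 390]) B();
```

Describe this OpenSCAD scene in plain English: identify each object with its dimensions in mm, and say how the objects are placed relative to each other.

A is a simple wooden stool: a rectangular seat 332 mm (x) by 250 mm (y), 40 mm thick, top face at z = 390 mm, on four round legs, each 36 mm in diameter. The legs rest on z = 0, each leg's axis is inset half a diameter from the nearest pair of seat edges (so the leg's bounding box is flush with the corner).

B is a spool: two coaxial disc flanges of radius 50 mm and thickness 10 mm, joined by a core cylinder of radius 23 mm and height 78 mm. The lower flange rests on z = 0 and the three cylinders share a vertical axis.

The spool is on top of the stool.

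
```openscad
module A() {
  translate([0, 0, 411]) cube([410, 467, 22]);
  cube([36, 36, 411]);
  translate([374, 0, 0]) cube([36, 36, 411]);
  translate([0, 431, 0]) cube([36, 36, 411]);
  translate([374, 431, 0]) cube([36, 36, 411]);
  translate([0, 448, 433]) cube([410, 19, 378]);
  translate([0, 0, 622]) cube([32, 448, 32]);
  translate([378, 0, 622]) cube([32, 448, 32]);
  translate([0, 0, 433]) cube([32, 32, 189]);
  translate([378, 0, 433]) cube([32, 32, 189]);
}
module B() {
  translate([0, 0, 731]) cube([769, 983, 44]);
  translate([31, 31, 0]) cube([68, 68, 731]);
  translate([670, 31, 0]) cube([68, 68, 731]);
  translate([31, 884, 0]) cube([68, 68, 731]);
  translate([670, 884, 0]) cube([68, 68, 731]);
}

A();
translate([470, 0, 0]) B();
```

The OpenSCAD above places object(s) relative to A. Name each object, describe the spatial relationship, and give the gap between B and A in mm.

A is a chair. B is a table. The table is on the floor beside the chair on its +x side. The gap between the table and the chair is 60 mm.

The table's nearest face is 60 mm from the chair's +x face.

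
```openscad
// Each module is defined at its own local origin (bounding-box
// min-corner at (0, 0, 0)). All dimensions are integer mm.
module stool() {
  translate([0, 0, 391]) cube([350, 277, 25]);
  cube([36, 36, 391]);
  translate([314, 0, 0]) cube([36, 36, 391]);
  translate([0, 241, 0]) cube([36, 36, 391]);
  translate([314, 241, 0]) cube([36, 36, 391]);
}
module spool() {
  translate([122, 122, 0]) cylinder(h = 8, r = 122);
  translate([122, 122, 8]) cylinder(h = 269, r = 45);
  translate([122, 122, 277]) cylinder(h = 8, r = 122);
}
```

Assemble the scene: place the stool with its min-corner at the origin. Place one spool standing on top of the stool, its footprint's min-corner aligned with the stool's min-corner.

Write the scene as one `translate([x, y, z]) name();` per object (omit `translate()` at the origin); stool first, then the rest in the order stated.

stool();
translate([0, 0, 416]) spool();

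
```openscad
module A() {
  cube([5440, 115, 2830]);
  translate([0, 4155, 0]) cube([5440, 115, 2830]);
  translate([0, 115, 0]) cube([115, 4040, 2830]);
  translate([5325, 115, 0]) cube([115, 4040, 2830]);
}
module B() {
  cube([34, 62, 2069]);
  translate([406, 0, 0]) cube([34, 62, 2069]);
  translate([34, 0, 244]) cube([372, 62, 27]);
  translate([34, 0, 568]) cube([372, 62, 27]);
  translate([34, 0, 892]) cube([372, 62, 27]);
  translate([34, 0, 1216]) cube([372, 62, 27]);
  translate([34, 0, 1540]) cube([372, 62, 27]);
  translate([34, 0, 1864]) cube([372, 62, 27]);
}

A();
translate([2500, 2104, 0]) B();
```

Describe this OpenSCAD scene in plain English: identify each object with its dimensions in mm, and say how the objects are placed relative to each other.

A is a box-shaped house frame (walls only): outside footprint 5440×4270 mm, wall height 2830 mm, wall thickness 115 mm. The two y-facing walls run the full x-width; the two x-facing walls fit between the inner faces of the y-facing walls.

B is a straight ladder. Two 34×62 mm vertical rails, 2069 mm tall, stand 440 mm apart (outside-to-outside) with their front faces coplanar on the −y side. 6 rungs, each 62 mm deep and 27 mm tall, span between the inner faces of the rails, front faces flush with the rails. The lowest rung's underside is at z = 244 mm and rungs are spaced 324 mm apart (underside to underside).

The ladder sits inside the house frame, centred.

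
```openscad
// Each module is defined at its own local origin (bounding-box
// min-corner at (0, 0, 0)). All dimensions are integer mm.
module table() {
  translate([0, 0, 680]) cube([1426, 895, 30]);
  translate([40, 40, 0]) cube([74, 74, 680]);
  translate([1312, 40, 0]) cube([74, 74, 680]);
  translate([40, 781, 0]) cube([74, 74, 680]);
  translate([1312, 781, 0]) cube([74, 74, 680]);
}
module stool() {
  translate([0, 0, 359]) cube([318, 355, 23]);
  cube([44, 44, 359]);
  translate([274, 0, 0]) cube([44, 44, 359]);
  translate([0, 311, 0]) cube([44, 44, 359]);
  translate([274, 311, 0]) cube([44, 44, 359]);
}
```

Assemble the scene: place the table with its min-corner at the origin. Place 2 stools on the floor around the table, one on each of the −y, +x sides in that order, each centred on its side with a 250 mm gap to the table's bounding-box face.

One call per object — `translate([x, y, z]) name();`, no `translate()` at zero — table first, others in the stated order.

table();
translate([554, -605, 0]) stool();
translate([1676, 270, 0]) stool();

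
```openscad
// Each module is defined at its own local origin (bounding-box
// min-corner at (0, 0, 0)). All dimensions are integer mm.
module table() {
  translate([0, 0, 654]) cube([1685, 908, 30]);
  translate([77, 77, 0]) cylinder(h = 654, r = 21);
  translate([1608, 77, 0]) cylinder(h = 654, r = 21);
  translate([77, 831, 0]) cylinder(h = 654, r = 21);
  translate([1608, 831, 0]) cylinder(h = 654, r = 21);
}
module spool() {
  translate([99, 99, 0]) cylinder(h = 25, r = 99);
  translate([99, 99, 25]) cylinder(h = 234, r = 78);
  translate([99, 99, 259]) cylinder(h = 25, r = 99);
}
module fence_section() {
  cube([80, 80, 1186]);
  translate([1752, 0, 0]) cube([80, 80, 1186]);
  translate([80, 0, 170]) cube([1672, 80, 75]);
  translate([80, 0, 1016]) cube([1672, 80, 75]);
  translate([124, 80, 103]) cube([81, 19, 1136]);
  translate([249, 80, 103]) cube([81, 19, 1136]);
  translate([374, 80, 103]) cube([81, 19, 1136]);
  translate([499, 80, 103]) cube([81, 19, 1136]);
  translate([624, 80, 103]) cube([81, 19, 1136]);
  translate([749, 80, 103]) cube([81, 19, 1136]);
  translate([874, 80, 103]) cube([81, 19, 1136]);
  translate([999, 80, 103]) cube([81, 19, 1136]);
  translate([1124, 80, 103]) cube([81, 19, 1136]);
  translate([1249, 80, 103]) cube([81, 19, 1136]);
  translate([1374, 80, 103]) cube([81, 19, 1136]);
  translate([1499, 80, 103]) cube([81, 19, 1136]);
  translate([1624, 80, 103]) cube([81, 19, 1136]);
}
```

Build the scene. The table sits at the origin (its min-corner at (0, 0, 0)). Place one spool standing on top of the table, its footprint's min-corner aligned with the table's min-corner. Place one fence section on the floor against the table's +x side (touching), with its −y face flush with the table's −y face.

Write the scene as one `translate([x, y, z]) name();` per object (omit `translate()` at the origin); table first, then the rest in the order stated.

table();
translate([0, 0, 684]) spool();
translate([1685, 0, 0]) fence_section();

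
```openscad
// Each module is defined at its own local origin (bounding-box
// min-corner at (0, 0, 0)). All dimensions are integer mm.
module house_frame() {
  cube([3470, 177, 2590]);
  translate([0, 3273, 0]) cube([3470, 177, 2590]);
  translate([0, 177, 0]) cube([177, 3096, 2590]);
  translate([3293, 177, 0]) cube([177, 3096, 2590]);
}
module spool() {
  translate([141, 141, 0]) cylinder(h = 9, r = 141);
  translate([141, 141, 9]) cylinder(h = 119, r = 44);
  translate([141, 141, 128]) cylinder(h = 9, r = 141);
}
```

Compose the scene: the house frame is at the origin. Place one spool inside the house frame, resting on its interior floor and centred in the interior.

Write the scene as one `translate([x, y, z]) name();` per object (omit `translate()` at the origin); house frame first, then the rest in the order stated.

house_frame();
translate([1594, 1584, 0]) spool();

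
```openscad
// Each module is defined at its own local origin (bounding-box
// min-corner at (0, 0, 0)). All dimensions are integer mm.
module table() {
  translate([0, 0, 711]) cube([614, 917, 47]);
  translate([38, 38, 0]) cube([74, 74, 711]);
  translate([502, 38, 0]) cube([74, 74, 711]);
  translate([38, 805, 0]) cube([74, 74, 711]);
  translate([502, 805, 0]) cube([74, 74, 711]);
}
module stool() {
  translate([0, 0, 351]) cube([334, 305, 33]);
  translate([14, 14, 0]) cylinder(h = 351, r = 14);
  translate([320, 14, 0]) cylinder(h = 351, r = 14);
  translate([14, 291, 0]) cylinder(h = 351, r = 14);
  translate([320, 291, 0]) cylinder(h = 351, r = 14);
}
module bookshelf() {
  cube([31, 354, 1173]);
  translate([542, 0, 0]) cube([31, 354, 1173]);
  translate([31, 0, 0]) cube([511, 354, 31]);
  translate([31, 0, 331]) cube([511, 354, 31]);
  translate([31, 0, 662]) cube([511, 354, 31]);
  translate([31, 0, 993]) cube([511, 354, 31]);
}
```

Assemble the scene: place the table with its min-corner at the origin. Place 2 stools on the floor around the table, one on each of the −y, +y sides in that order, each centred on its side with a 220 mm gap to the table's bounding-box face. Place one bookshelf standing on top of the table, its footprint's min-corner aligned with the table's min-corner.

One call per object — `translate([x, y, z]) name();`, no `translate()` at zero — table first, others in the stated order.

table();
translate([140, -525, 0]) stool();
translate([140, 1137, 0]) stool();
translate([0, 0, 758]) bookshelf();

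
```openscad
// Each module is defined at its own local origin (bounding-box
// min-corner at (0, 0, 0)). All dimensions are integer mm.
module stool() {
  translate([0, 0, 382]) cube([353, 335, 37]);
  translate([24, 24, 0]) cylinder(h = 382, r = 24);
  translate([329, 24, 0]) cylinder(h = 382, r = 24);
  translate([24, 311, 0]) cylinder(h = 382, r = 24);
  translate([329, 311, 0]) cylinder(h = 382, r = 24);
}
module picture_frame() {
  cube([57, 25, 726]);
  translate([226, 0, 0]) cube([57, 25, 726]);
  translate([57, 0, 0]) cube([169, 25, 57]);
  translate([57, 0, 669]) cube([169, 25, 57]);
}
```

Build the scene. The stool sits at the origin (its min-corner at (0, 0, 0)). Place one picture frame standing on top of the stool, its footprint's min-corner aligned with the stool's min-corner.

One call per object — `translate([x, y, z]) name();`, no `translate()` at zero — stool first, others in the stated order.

stool();
translate([0, 0, 419]) picture_frame();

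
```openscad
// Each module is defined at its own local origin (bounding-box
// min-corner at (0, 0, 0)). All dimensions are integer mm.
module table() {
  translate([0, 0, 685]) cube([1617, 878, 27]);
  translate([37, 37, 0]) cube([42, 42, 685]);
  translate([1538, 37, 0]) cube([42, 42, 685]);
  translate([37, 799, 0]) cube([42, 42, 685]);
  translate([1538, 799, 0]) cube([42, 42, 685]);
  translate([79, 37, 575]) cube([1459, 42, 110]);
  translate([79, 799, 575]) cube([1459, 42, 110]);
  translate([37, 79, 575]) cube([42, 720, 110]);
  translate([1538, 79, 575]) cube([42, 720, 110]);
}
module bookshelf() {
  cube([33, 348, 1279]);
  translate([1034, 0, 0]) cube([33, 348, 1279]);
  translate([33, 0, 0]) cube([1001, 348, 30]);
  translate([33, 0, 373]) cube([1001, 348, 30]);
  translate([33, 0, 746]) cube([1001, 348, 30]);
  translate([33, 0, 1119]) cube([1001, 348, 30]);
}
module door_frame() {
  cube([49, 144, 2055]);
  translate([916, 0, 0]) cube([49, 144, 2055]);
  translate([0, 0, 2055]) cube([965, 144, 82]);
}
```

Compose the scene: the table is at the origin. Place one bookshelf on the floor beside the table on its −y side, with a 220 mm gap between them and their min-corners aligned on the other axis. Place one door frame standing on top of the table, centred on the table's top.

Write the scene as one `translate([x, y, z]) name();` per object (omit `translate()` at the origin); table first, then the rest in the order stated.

table();
translate([0, -568, 0]) bookshelf();
translate([326, 367, 712]) door_frame();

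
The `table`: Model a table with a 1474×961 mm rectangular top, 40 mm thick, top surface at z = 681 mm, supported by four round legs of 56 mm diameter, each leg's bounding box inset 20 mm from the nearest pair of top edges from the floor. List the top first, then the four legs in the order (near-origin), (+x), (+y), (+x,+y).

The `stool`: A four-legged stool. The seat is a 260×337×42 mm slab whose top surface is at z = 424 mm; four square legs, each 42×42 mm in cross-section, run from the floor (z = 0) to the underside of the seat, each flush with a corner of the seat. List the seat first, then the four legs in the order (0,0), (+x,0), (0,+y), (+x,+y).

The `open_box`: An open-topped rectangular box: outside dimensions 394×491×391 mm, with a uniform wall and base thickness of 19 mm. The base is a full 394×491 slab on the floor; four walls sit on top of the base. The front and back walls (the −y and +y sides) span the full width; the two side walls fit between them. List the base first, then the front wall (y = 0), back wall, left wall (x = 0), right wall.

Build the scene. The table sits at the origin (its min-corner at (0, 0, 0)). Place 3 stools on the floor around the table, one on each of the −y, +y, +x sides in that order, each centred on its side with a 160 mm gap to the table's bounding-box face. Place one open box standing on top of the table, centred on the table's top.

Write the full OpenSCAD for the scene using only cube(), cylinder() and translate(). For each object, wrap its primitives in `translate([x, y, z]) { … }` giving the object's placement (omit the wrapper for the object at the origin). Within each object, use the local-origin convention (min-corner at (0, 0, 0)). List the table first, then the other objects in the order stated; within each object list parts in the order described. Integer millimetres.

translate([0, 0, 641]) cube([1474, 961, 40]);
translate([48, 48, 0]) cylinder(h = 641, r = 28);
translate([1426, 48, 0]) cylinder(h = 641, r = 28);
translate([48, 913, 0]) cylinder(h = 641, r = 28);
translate([1426, 913, 0]) cylinder(h = 641, r = 28);
translate([607, -497, 0]) {
  translate([0, 0, 382]) cube([260, 337, 42]);
  cube([42, 42, 382]);
  translate([218, 0, 0]) cube([42, 42, 382]);
  translate([0, 295, 0]) cube([42, 42, 382]);
  translate([218, 295, 0]) cube([42, 42, 382]);
}
translate([607, 1121, 0]) {
  translate([0, 0, 382]) cube([260, 337, 42]);
  cube([42, 42, 382]);
  translate([218, 0, 0]) cube([42, 42, 382]);
  translate([0, 295, 0]) cube([42, 42, 382]);
  translate([218, 295, 0]) cube([42, 42, 382]);
}
translate([1634, 312, 0]) {
  translate([0, 0, 382]) cube([260, 337, 42]);
  cube([42, 42, 382]);
  translate([218, 0, 0]) cube([42, 42, 382]);
  translate([0, 295, 0]) cube([42, 42, 382]);
  translate([218, 295, 0]) cube([42, 42, 382]);
}
translate([540, 235, 681]) {
  cube([394, 491, 19]);
  translate([0, 0, 19]) cube([394, 19, 372]);
  translate([0, 472, 19]) cube([394, 19, 372]);
  translate([0, 19, 19]) cube([19, 453, 372]);
  translate([375, 19, 19]) cube([19, 453, 372]);
}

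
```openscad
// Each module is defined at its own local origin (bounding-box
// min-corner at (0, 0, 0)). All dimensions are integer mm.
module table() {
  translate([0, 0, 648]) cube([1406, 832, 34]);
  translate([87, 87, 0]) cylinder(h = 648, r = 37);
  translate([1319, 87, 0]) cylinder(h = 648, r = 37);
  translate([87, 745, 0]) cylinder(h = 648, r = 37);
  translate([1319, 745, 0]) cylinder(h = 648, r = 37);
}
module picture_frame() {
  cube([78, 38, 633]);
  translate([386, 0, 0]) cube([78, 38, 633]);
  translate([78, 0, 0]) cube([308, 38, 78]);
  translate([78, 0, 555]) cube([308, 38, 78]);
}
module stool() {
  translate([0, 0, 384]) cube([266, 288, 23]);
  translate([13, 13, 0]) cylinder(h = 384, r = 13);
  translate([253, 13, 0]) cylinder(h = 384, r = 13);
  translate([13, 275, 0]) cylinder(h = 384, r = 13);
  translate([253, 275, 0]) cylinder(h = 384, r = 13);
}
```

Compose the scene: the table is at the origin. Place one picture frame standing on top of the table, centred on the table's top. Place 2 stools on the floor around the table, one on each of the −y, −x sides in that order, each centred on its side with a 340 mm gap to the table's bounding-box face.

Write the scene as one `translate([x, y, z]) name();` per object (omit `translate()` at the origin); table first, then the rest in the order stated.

table();
translate([471, 397, 682]) picture_frame();
translate([570, -628, 0]) stool();
translate([-606, 272, 0]) stool();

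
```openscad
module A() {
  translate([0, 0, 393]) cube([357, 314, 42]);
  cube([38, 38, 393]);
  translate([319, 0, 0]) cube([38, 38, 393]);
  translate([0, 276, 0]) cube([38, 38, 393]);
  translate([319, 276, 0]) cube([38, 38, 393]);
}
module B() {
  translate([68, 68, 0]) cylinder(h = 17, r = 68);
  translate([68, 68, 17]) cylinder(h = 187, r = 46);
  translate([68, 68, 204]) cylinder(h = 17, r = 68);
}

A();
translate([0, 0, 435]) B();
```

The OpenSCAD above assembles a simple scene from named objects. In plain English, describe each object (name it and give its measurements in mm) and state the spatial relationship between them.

A is a four-legged stool. The seat is 357×314 mm, 42 mm thick, top at z = 435 mm. It stands on four square legs, each 38×38 mm in cross-section, from z = 0 to the seat underside, each flush with a corner of the seat.

B is a spool: two coaxial disc flanges of radius 68 mm and thickness 17 mm, joined by a core cylinder of radius 46 mm and height 187 mm. The lower flange rests on z = 0 and the three cylinders share a vertical axis.

The spool is on top of the stool.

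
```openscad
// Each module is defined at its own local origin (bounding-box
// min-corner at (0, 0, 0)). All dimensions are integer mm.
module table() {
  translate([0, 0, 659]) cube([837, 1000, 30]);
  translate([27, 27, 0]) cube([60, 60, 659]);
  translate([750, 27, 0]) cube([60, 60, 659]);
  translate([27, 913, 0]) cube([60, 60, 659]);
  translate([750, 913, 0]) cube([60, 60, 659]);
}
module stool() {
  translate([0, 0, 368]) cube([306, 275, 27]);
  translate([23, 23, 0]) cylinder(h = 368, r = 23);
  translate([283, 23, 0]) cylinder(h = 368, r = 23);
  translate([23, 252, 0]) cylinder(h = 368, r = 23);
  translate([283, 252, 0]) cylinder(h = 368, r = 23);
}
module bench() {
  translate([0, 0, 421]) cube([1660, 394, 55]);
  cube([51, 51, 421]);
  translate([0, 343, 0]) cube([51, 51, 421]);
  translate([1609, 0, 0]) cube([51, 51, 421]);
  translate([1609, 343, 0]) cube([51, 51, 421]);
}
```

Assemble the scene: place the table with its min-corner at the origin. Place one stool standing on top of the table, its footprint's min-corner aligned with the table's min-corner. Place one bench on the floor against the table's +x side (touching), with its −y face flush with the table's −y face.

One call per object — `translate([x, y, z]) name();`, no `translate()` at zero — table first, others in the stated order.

table();
translate([0, 0, 689]) stool();
translate([837, 0, 0]) bench();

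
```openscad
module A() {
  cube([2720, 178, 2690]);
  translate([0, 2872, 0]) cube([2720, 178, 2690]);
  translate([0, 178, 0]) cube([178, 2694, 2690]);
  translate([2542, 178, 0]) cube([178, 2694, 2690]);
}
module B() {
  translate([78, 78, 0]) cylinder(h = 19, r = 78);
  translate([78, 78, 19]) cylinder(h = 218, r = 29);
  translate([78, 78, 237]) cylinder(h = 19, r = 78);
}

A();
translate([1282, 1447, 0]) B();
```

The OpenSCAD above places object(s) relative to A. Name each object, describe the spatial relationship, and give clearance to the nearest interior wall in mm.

Clearances: x = 1104, y = 1269; minimum 1104 mm.

A is a house frame. B is a spool. The spool sits inside the house frame, centred. The clearance to the nearest interior wall is 1104 mm.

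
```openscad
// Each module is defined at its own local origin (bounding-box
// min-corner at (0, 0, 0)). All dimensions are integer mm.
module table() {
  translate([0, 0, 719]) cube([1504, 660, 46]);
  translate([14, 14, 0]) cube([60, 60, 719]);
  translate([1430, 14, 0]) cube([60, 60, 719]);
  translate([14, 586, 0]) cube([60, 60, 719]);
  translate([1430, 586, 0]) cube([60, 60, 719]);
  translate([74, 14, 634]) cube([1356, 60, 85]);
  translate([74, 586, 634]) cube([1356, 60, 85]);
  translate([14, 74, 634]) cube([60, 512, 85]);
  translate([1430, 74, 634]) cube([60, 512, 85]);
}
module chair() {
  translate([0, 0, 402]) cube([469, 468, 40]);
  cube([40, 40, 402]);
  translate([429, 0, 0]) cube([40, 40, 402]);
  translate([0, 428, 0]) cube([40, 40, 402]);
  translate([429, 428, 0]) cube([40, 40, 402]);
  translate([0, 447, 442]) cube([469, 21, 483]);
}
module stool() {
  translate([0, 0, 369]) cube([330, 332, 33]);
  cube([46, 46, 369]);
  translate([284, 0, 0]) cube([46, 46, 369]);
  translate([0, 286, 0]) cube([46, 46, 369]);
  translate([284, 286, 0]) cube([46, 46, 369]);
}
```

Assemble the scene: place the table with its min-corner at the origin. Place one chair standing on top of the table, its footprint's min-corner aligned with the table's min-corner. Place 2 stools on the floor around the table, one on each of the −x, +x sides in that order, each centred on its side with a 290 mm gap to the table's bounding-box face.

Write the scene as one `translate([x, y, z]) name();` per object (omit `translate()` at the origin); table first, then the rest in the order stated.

table();
translate([0, 0, 765]) chair();
translate([-620, 164, 0]) stool();
translate([1794, 164, 0]) stool();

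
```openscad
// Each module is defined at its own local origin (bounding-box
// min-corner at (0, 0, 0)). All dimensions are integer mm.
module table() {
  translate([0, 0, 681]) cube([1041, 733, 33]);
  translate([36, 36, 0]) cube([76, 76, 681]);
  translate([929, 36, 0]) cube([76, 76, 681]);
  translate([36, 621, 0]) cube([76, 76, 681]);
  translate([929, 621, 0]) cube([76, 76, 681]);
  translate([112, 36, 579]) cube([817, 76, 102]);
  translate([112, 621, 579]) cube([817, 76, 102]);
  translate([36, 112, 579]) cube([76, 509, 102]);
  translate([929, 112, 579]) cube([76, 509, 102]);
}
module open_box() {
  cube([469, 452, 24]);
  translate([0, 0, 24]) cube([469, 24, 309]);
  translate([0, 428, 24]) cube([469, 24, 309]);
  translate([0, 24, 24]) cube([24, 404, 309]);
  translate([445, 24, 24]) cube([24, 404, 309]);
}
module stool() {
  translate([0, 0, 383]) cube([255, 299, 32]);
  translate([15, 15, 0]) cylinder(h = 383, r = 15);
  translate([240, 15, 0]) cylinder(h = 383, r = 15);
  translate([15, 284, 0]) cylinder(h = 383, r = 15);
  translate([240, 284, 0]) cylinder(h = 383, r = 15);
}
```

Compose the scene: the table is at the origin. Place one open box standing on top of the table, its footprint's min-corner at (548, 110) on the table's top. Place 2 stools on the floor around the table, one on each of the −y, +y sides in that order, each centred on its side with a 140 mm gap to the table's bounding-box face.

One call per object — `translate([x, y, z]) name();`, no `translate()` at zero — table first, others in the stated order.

table();
translate([548, 110, 714]) open_box();
translate([393, -439, 0]) stool();
translate([393, 873, 0]) stool();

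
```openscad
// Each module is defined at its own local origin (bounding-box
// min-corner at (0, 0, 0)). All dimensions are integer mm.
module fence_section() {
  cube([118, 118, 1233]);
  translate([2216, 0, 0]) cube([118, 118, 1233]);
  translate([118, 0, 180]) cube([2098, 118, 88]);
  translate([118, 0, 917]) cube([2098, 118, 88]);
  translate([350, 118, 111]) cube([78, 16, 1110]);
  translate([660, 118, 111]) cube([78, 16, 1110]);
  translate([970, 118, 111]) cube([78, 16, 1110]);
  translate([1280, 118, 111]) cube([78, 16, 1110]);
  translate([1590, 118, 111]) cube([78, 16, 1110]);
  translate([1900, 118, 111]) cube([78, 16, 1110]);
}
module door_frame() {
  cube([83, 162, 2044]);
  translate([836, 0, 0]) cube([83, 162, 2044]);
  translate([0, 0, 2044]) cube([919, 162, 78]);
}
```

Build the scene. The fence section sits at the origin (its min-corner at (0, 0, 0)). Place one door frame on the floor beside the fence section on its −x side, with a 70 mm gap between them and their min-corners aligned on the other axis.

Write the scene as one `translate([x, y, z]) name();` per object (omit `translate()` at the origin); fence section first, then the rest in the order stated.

fence_section();
translate([-989, 0, 0]) door_frame();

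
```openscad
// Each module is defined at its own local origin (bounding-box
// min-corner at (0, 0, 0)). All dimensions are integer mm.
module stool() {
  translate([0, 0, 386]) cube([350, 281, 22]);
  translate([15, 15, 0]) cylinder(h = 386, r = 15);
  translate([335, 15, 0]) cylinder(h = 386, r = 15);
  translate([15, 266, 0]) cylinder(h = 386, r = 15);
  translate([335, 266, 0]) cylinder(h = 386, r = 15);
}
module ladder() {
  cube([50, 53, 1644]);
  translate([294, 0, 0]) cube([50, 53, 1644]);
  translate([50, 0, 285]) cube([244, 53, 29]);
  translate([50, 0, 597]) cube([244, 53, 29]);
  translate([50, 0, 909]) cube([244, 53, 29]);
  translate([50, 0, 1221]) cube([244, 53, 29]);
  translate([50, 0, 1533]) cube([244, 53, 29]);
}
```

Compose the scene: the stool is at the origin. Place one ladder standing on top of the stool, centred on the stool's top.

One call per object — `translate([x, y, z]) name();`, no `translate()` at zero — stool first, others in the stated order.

stool();
translate([3, 114, 408]) ladder();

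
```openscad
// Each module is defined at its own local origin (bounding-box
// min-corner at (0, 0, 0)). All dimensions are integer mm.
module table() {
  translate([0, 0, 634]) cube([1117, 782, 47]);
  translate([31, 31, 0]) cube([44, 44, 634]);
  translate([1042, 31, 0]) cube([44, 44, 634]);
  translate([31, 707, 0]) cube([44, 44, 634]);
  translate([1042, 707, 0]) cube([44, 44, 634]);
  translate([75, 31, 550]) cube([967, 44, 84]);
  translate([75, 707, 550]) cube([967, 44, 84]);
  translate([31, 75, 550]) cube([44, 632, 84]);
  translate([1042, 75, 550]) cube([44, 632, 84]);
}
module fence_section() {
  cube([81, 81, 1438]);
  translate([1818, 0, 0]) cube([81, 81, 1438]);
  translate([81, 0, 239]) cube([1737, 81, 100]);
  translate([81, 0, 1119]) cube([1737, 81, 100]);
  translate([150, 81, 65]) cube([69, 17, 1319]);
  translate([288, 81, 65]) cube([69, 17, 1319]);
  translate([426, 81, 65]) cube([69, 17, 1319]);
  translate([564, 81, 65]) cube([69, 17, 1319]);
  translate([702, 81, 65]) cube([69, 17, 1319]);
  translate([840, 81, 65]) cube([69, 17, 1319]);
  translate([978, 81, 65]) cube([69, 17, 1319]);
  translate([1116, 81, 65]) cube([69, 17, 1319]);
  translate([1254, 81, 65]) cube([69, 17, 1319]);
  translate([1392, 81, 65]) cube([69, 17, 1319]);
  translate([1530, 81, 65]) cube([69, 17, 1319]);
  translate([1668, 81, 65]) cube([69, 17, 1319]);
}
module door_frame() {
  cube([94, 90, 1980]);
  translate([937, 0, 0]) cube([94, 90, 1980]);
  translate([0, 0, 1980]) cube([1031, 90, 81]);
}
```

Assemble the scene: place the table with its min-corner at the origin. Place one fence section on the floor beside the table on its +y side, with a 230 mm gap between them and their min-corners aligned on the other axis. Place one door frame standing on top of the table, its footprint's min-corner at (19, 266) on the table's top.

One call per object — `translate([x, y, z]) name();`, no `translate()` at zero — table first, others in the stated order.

table();
translate([0, 1012, 0]) fence_section();
translate([19, 266, 681]) door_frame();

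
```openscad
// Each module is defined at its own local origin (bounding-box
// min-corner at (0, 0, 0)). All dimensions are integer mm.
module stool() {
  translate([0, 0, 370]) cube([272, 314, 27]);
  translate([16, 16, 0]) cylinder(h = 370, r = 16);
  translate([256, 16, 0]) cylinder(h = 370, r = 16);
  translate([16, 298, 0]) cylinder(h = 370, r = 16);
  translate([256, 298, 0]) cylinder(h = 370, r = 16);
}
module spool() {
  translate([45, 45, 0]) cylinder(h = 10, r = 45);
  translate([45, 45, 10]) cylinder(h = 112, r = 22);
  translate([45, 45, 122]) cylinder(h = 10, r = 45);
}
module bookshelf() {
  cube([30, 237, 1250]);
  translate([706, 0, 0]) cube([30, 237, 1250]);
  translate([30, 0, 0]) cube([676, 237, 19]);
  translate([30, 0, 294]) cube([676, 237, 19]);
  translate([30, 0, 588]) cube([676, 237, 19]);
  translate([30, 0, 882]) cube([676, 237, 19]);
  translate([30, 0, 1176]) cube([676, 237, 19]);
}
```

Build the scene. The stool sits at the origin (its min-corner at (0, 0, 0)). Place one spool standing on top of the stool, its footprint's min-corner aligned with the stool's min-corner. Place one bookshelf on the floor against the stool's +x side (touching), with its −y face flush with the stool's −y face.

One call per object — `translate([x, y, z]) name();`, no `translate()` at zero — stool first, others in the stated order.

stool();
translate([0, 0, 397]) spool();
translate([272, 0, 0]) bookshelf();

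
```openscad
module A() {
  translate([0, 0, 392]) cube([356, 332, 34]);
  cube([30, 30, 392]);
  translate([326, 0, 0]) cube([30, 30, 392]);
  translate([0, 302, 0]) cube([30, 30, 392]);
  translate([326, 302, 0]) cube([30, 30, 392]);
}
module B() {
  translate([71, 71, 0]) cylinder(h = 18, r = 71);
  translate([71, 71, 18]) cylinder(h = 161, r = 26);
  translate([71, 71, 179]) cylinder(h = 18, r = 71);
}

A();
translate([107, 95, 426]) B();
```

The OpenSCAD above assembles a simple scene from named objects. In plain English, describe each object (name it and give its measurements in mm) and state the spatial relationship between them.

A is a four-legged stool. The seat is 356×332 mm, 34 mm thick, top at z = 426 mm. It stands on four square legs, each 30×30 mm in cross-section, from z = 0 to the seat underside, each flush with a corner of the seat.

B is a spool: two coaxial disc flanges of radius 71 mm and thickness 18 mm, joined by a core cylinder of radius 26 mm and height 161 mm. The lower flange rests on z = 0 and the three cylinders share a vertical axis.

The spool is on top of the stool, centred.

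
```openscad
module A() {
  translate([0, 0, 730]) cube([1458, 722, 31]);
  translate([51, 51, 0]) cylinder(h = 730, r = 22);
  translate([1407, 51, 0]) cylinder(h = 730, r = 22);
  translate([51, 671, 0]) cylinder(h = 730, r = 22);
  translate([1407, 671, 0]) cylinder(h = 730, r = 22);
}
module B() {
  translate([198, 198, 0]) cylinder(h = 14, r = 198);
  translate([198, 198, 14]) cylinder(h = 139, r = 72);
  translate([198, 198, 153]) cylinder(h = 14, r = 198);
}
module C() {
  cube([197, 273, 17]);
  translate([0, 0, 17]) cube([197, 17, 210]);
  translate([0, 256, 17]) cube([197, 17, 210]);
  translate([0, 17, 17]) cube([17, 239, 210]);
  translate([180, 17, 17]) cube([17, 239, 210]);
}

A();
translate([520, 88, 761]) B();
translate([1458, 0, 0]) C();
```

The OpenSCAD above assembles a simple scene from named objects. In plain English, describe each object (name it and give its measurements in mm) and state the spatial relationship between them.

A is a table: top 1458 mm (x) × 722 mm (y), 31 mm thick, upper face at z = 761 mm, on four round legs of 44 mm diameter, each leg's bounding box inset 29 mm from the nearest pair of top edges, running from z = 0 to the bottom of the top.

B is a spool: two coaxial disc flanges of radius 198 mm and thickness 14 mm, joined by a core cylinder of radius 72 mm and height 139 mm. The lower flange rests on z = 0 and the three cylinders share a vertical axis.

C is an open storage box with external size 197×273×227 mm and wall thickness 17 mm (the base is also 17 mm thick). The base covers the whole footprint; the four walls stand on the base, with the y-facing walls full-width and the x-facing walls fitting between their inner faces.

The spool is on top of the table. The open box is against the table's +x side, with their −y faces flush.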